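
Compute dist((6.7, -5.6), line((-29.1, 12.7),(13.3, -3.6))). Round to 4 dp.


|cross product| = 192.38
|line direction| = sqrt(2063.45) = 45.4252
Distance = 192.38/sqrt(2063.45) = 4.2351

4.2351


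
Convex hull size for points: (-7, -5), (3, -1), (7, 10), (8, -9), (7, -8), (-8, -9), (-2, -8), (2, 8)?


Convex hull vertices (CCW): (-8, -9), (8, -9), (7, 10), (2, 8), (-7, -5)
Count = 5

5


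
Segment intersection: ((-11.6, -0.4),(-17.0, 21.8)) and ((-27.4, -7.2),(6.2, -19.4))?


Cross products: d1=421.24, d2=1101.28, d3=387.48, d4=-292.56
d1*d2 < 0 and d3*d4 < 0? no

No, they don't intersect


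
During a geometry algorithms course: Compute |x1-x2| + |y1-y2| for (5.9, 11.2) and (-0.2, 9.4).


|5.9-(-0.2)| + |11.2-9.4| = 6.1 + 1.8 = 7.9

7.9


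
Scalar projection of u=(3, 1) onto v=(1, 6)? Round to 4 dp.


u.v = 9, |v| = sqrt(37) = 6.0828
Scalar projection = u.v / |v| = 9 / sqrt(37) = 1.4796

1.4796


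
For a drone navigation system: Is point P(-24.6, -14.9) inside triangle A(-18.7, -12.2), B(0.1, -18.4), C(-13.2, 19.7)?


Cross products: AB x AP = -87.34, BC x BP = 894.52, CA x CP = -173.36
All same sign? no

No, outside


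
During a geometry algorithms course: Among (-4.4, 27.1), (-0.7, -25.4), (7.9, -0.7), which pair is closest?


d(P0,P1) = 52.6302, d(P0,P2) = 30.3995, d(P1,P2) = 26.1543
Closest: P1 and P2

Closest pair: (-0.7, -25.4) and (7.9, -0.7), distance = 26.1543


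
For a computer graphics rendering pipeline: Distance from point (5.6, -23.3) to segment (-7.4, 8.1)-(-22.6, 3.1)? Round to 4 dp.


Project P onto AB: t = 0 (clamped to [0,1])
Closest point on segment: (-7.4, 8.1)
Distance: 33.9847

33.9847


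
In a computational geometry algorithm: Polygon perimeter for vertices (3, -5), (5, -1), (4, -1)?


Sides: (3, -5)->(5, -1): sqrt(20) = 4.472136, (5, -1)->(4, -1): sqrt(1) = 1, (4, -1)->(3, -5): sqrt(17) = 4.123106
Sum = 9.595242
Perimeter = 9.5952

9.5952


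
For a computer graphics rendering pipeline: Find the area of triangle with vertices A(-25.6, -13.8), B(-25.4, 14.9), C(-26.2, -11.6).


Area = |x_A(y_B-y_C) + x_B(y_C-y_A) + x_C(y_A-y_B)|/2
= |(-678.4) + (-55.88) + 751.94|/2
= 17.66/2 = 8.83

8.83


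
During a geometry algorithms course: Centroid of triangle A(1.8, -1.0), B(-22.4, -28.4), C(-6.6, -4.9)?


Centroid = ((x_A+x_B+x_C)/3, (y_A+y_B+y_C)/3)
= ((1.8+(-22.4)+(-6.6))/3, ((-1)+(-28.4)+(-4.9))/3)
= (-9.0667, -11.4333)

(-9.0667, -11.4333)


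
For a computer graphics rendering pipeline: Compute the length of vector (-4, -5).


|u| = sqrt((-4)^2 + (-5)^2) = sqrt(41) = 6.4031

6.4031


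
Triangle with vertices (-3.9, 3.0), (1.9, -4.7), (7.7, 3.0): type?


Side lengths squared: AB^2=92.93, BC^2=92.93, CA^2=134.56
Sorted: [92.93, 92.93, 134.56]
By sides: Isosceles, By angles: Acute

Isosceles, Acute


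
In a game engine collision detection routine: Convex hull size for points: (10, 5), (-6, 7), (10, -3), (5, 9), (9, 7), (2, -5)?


Convex hull vertices (CCW): (-6, 7), (2, -5), (10, -3), (10, 5), (9, 7), (5, 9)
Count = 6

6


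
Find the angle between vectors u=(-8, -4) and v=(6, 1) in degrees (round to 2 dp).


u.v = -52, |u| = sqrt(80) = 8.9443, |v| = sqrt(37) = 6.0828
cos(theta) = u.v/(|u||v|) = -52/sqrt(2960) = -0.955779
theta = acos(-0.955779) = 162.9 degrees

162.9 degrees


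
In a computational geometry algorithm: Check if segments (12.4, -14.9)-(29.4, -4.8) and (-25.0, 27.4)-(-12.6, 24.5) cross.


Cross products: d1=-416.06, d2=-241.52, d3=1096.84, d4=922.3
d1*d2 < 0 and d3*d4 < 0? no

No, they don't intersect


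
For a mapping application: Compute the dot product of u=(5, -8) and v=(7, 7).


u . v = u_x*v_x + u_y*v_y = 5*7 + (-8)*7
= 35 + (-56) = -21

-21


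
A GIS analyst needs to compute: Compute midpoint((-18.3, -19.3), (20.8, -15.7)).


M = (((-18.3)+20.8)/2, ((-19.3)+(-15.7))/2)
= (1.25, -17.5)

(1.25, -17.5)


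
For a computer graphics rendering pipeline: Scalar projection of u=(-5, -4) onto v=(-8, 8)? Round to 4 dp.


u.v = 8, |v| = sqrt(128) = 11.3137
Scalar projection = u.v / |v| = 8 / sqrt(128) = 0.7071

0.7071


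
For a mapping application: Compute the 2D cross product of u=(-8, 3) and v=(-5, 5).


u x v = u_x*v_y - u_y*v_x = (-8)*5 - 3*(-5)
= (-40) - (-15) = -25

-25


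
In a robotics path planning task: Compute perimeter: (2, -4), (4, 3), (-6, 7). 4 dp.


Sides: (2, -4)->(4, 3): sqrt(53) = 7.28011, (4, 3)->(-6, 7): sqrt(116) = 10.77033, (-6, 7)->(2, -4): sqrt(185) = 13.601471
Sum = 31.651911
Perimeter = 31.6519

31.6519


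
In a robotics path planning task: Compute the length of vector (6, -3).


|u| = sqrt(6^2 + (-3)^2) = sqrt(45) = 6.7082

6.7082


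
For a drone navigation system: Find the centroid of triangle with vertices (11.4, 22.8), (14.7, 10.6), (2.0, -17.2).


Centroid = ((x_A+x_B+x_C)/3, (y_A+y_B+y_C)/3)
= ((11.4+14.7+2)/3, (22.8+10.6+(-17.2))/3)
= (9.3667, 5.4)

(9.3667, 5.4)


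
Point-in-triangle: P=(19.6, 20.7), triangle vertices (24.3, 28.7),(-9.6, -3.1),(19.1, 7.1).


Cross products: AB x AP = 121.74, BC x BP = 385.22, CA x CP = 59.92
All same sign? yes

Yes, inside


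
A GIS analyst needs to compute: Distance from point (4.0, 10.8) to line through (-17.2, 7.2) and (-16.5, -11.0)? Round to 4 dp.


|cross product| = 388.36
|line direction| = sqrt(331.73) = 18.2135
Distance = 388.36/sqrt(331.73) = 21.3227

21.3227


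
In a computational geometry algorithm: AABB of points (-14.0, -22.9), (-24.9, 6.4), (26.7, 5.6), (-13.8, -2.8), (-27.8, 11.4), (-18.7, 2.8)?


x range: [-27.8, 26.7]
y range: [-22.9, 11.4]
Bounding box: (-27.8,-22.9) to (26.7,11.4)

(-27.8,-22.9) to (26.7,11.4)


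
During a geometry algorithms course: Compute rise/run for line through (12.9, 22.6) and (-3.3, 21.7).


slope = (y2-y1)/(x2-x1) = (21.7-22.6)/((-3.3)-12.9) = (-0.9)/(-16.2) = 0.0556

0.0556


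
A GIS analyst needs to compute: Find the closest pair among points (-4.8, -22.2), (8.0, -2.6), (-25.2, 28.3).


d(P0,P1) = 23.4094, d(P0,P2) = 54.4648, d(P1,P2) = 45.3547
Closest: P0 and P1

Closest pair: (-4.8, -22.2) and (8.0, -2.6), distance = 23.4094


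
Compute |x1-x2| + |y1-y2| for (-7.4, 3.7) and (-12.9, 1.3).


|(-7.4)-(-12.9)| + |3.7-1.3| = 5.5 + 2.4 = 7.9

7.9


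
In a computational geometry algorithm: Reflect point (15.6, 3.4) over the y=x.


Reflection over y=x: (x,y) -> (y,x)
(15.6, 3.4) -> (3.4, 15.6)

(3.4, 15.6)


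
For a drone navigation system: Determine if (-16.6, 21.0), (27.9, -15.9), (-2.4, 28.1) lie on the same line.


Cross product: (27.9-(-16.6))*(28.1-21) - ((-15.9)-21)*((-2.4)-(-16.6))
= 839.93

No, not collinear


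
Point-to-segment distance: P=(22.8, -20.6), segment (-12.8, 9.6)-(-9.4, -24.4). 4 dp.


Project P onto AB: t = 0.9831 (clamped to [0,1])
Closest point on segment: (-9.4574, -23.8257)
Distance: 32.4183

32.4183


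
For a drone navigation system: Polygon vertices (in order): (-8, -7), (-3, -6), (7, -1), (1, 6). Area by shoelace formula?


Shoelace sum: ((-8)*(-6) - (-3)*(-7)) + ((-3)*(-1) - 7*(-6)) + (7*6 - 1*(-1)) + (1*(-7) - (-8)*6)
= 156
Area = |156|/2 = 78

78


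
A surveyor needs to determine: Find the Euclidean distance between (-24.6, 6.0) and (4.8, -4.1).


dx=29.4, dy=-10.1
d^2 = 29.4^2 + (-10.1)^2 = 966.37
d = sqrt(966.37) = 31.0865

31.0865


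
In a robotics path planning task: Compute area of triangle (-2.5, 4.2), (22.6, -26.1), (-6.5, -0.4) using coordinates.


Area = |x_A(y_B-y_C) + x_B(y_C-y_A) + x_C(y_A-y_B)|/2
= |64.25 + (-103.96) + (-196.95)|/2
= 236.66/2 = 118.33

118.33


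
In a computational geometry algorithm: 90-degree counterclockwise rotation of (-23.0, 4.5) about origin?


90° CCW: (x,y) -> (-y, x)
(-23,4.5) -> (-4.5, -23)

(-4.5, -23)


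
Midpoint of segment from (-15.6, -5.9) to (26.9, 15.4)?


M = (((-15.6)+26.9)/2, ((-5.9)+15.4)/2)
= (5.65, 4.75)

(5.65, 4.75)


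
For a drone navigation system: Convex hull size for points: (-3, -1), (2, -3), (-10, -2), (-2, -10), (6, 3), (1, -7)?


Convex hull vertices (CCW): (-10, -2), (-2, -10), (1, -7), (6, 3)
Count = 4

4


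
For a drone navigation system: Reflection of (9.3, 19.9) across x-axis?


Reflection over x-axis: (x,y) -> (x,-y)
(9.3, 19.9) -> (9.3, -19.9)

(9.3, -19.9)


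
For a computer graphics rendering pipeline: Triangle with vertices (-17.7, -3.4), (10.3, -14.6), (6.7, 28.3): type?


Side lengths squared: AB^2=909.44, BC^2=1853.37, CA^2=1600.25
Sorted: [909.44, 1600.25, 1853.37]
By sides: Scalene, By angles: Acute

Scalene, Acute


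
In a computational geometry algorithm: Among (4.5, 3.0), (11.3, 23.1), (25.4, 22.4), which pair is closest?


d(P0,P1) = 21.2191, d(P0,P2) = 28.5161, d(P1,P2) = 14.1174
Closest: P1 and P2

Closest pair: (11.3, 23.1) and (25.4, 22.4), distance = 14.1174


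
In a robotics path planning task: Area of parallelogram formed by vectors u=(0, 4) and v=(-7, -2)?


|u x v| = |0*(-2) - 4*(-7)|
= |0 - (-28)| = 28

28


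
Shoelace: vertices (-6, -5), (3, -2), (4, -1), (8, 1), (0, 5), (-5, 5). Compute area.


Shoelace sum: ((-6)*(-2) - 3*(-5)) + (3*(-1) - 4*(-2)) + (4*1 - 8*(-1)) + (8*5 - 0*1) + (0*5 - (-5)*5) + ((-5)*(-5) - (-6)*5)
= 164
Area = |164|/2 = 82

82


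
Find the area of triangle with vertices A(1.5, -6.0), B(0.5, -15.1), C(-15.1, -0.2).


Area = |x_A(y_B-y_C) + x_B(y_C-y_A) + x_C(y_A-y_B)|/2
= |(-22.35) + 2.9 + (-137.41)|/2
= 156.86/2 = 78.43

78.43


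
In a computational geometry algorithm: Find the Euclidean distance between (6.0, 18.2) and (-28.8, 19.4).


dx=-34.8, dy=1.2
d^2 = (-34.8)^2 + 1.2^2 = 1212.48
d = sqrt(1212.48) = 34.8207

34.8207


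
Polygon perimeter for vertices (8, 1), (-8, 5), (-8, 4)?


Sides: (8, 1)->(-8, 5): sqrt(272) = 16.492423, (-8, 5)->(-8, 4): sqrt(1) = 1, (-8, 4)->(8, 1): sqrt(265) = 16.278821
Sum = 33.771244
Perimeter = 33.7712

33.7712


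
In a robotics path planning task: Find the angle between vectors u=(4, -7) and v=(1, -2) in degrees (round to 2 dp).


u.v = 18, |u| = sqrt(65) = 8.0623, |v| = sqrt(5) = 2.2361
cos(theta) = u.v/(|u||v|) = 18/sqrt(325) = 0.99846
theta = acos(0.99846) = 3.18 degrees

3.18 degrees


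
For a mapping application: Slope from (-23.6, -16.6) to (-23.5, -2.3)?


slope = (y2-y1)/(x2-x1) = ((-2.3)-(-16.6))/((-23.5)-(-23.6)) = 14.3/0.1 = 143

143


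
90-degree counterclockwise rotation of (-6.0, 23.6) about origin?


90° CCW: (x,y) -> (-y, x)
(-6,23.6) -> (-23.6, -6)

(-23.6, -6)


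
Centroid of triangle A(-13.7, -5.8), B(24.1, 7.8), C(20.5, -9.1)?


Centroid = ((x_A+x_B+x_C)/3, (y_A+y_B+y_C)/3)
= (((-13.7)+24.1+20.5)/3, ((-5.8)+7.8+(-9.1))/3)
= (10.3, -2.3667)

(10.3, -2.3667)


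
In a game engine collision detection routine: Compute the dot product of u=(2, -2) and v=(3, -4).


u . v = u_x*v_x + u_y*v_y = 2*3 + (-2)*(-4)
= 6 + 8 = 14

14


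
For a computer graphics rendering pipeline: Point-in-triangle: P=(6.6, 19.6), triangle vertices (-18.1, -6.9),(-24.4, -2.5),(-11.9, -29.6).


Cross products: AB x AP = -275.63, BC x BP = 1116.35, CA x CP = -724.99
All same sign? no

No, outside


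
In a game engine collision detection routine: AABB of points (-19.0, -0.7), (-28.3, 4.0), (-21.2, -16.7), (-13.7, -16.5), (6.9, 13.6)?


x range: [-28.3, 6.9]
y range: [-16.7, 13.6]
Bounding box: (-28.3,-16.7) to (6.9,13.6)

(-28.3,-16.7) to (6.9,13.6)


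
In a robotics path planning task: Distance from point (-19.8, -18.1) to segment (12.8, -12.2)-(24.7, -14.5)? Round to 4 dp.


Project P onto AB: t = 0 (clamped to [0,1])
Closest point on segment: (12.8, -12.2)
Distance: 33.1296

33.1296


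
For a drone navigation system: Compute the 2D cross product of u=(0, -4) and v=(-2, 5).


u x v = u_x*v_y - u_y*v_x = 0*5 - (-4)*(-2)
= 0 - 8 = -8

-8


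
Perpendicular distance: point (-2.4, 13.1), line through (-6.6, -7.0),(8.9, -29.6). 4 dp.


|cross product| = 406.47
|line direction| = sqrt(751.01) = 27.4046
Distance = 406.47/sqrt(751.01) = 14.8322

14.8322


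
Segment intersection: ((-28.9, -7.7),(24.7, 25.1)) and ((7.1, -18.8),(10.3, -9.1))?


Cross products: d1=384.72, d2=-30.24, d3=-1775.76, d4=-1360.8
d1*d2 < 0 and d3*d4 < 0? no

No, they don't intersect


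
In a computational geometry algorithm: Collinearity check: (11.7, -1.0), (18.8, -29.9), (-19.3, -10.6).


Cross product: (18.8-11.7)*((-10.6)-(-1)) - ((-29.9)-(-1))*((-19.3)-11.7)
= -964.06

No, not collinear


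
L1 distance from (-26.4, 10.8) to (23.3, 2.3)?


|(-26.4)-23.3| + |10.8-2.3| = 49.7 + 8.5 = 58.2

58.2


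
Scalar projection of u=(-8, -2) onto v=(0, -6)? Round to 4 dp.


u.v = 12, |v| = sqrt(36) = 6
Scalar projection = u.v / |v| = 12 / sqrt(36) = 2

2


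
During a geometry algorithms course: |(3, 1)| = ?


|u| = sqrt(3^2 + 1^2) = sqrt(10) = 3.1623

3.1623


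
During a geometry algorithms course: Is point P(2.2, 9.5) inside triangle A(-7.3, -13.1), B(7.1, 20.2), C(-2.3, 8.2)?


Cross products: AB x AP = 9.09, BC x BP = 41.78, CA x CP = 89.35
All same sign? yes

Yes, inside


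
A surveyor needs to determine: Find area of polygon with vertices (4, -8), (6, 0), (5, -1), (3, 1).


Shoelace sum: (4*0 - 6*(-8)) + (6*(-1) - 5*0) + (5*1 - 3*(-1)) + (3*(-8) - 4*1)
= 22
Area = |22|/2 = 11

11


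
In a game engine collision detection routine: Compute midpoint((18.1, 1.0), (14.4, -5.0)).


M = ((18.1+14.4)/2, (1+(-5))/2)
= (16.25, -2)

(16.25, -2)


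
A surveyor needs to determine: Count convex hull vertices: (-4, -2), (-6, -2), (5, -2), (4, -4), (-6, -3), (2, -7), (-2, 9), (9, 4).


Convex hull vertices (CCW): (-6, -3), (2, -7), (4, -4), (9, 4), (-2, 9), (-6, -2)
Count = 6

6


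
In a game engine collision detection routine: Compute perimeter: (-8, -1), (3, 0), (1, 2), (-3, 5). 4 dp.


Sides: (-8, -1)->(3, 0): sqrt(122) = 11.045361, (3, 0)->(1, 2): sqrt(8) = 2.828427, (1, 2)->(-3, 5): sqrt(25) = 5, (-3, 5)->(-8, -1): sqrt(61) = 7.81025
Sum = 26.684038
Perimeter = 26.684

26.684


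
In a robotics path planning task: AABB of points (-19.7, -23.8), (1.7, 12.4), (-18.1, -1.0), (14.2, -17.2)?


x range: [-19.7, 14.2]
y range: [-23.8, 12.4]
Bounding box: (-19.7,-23.8) to (14.2,12.4)

(-19.7,-23.8) to (14.2,12.4)


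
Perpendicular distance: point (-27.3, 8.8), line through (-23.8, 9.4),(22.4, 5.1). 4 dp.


|cross product| = 42.77
|line direction| = sqrt(2152.93) = 46.3997
Distance = 42.77/sqrt(2152.93) = 0.9218

0.9218


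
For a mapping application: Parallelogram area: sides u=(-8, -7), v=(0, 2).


|u x v| = |(-8)*2 - (-7)*0|
= |(-16) - 0| = 16

16


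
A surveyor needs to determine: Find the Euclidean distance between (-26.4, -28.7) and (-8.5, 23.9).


dx=17.9, dy=52.6
d^2 = 17.9^2 + 52.6^2 = 3087.17
d = sqrt(3087.17) = 55.5623

55.5623


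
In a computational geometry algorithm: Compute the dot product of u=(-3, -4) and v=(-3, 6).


u . v = u_x*v_x + u_y*v_y = (-3)*(-3) + (-4)*6
= 9 + (-24) = -15

-15


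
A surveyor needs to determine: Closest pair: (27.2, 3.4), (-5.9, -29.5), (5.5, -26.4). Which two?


d(P0,P1) = 46.6693, d(P0,P2) = 36.8637, d(P1,P2) = 11.814
Closest: P1 and P2

Closest pair: (-5.9, -29.5) and (5.5, -26.4), distance = 11.814


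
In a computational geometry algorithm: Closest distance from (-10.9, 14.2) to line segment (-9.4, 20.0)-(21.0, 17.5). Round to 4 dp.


Project P onto AB: t = 0 (clamped to [0,1])
Closest point on segment: (-9.4, 20)
Distance: 5.9908

5.9908


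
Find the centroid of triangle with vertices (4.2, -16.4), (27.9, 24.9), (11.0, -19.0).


Centroid = ((x_A+x_B+x_C)/3, (y_A+y_B+y_C)/3)
= ((4.2+27.9+11)/3, ((-16.4)+24.9+(-19))/3)
= (14.3667, -3.5)

(14.3667, -3.5)


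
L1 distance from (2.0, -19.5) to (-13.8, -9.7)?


|2-(-13.8)| + |(-19.5)-(-9.7)| = 15.8 + 9.8 = 25.6

25.6


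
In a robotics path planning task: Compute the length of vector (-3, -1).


|u| = sqrt((-3)^2 + (-1)^2) = sqrt(10) = 3.1623

3.1623


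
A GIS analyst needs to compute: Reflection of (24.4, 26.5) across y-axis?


Reflection over y-axis: (x,y) -> (-x,y)
(24.4, 26.5) -> (-24.4, 26.5)

(-24.4, 26.5)


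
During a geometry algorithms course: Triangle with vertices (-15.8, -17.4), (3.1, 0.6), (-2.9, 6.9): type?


Side lengths squared: AB^2=681.21, BC^2=75.69, CA^2=756.9
Sorted: [75.69, 681.21, 756.9]
By sides: Scalene, By angles: Right

Scalene, Right


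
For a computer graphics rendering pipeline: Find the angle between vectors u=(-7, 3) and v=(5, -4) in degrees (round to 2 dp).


u.v = -47, |u| = sqrt(58) = 7.6158, |v| = sqrt(41) = 6.4031
cos(theta) = u.v/(|u||v|) = -47/sqrt(2378) = -0.963811
theta = acos(-0.963811) = 164.54 degrees

164.54 degrees


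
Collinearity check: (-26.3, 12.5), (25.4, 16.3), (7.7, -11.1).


Cross product: (25.4-(-26.3))*((-11.1)-12.5) - (16.3-12.5)*(7.7-(-26.3))
= -1349.32

No, not collinear


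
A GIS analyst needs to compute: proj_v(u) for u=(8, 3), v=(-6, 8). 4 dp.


u.v = -24, |v| = sqrt(100) = 10
Scalar projection = u.v / |v| = -24 / sqrt(100) = -2.4

-2.4


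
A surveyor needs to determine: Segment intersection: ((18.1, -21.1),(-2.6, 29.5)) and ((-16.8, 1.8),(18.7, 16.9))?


Cross products: d1=-1339.94, d2=768.93, d3=1291.91, d4=-816.96
d1*d2 < 0 and d3*d4 < 0? yes

Yes, they intersect


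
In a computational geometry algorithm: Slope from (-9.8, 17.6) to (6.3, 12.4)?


slope = (y2-y1)/(x2-x1) = (12.4-17.6)/(6.3-(-9.8)) = (-5.2)/16.1 = -0.323

-0.323


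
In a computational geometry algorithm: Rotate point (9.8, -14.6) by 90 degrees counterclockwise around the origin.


90° CCW: (x,y) -> (-y, x)
(9.8,-14.6) -> (14.6, 9.8)

(14.6, 9.8)


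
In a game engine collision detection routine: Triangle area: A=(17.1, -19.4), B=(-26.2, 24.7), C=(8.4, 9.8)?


Area = |x_A(y_B-y_C) + x_B(y_C-y_A) + x_C(y_A-y_B)|/2
= |254.79 + (-765.04) + (-370.44)|/2
= 880.69/2 = 440.345

440.345


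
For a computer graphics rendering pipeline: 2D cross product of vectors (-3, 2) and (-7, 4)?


u x v = u_x*v_y - u_y*v_x = (-3)*4 - 2*(-7)
= (-12) - (-14) = 2

2


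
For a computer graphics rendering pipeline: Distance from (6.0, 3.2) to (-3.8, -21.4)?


dx=-9.8, dy=-24.6
d^2 = (-9.8)^2 + (-24.6)^2 = 701.2
d = sqrt(701.2) = 26.4802

26.4802


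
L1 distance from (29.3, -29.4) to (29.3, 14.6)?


|29.3-29.3| + |(-29.4)-14.6| = 0 + 44 = 44

44


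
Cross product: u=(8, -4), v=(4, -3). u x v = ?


u x v = u_x*v_y - u_y*v_x = 8*(-3) - (-4)*4
= (-24) - (-16) = -8

-8


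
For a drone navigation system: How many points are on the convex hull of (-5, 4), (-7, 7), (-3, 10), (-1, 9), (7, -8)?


Convex hull vertices (CCW): (-7, 7), (-5, 4), (7, -8), (-1, 9), (-3, 10)
Count = 5

5


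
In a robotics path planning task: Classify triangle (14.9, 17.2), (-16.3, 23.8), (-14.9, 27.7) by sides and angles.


Side lengths squared: AB^2=1017, BC^2=17.17, CA^2=998.29
Sorted: [17.17, 998.29, 1017]
By sides: Scalene, By angles: Obtuse

Scalene, Obtuse


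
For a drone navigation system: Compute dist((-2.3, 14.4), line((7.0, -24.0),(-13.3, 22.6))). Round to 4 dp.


|cross product| = 346.14
|line direction| = sqrt(2583.65) = 50.8296
Distance = 346.14/sqrt(2583.65) = 6.8098

6.8098


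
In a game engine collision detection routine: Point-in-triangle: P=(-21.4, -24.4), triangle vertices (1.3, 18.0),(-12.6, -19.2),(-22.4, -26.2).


Cross products: AB x AP = -255.08, BC x BP = -10.64, CA x CP = -1.54
All same sign? yes

Yes, inside


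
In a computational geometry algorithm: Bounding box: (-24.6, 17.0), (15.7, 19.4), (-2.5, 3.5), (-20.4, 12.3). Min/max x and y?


x range: [-24.6, 15.7]
y range: [3.5, 19.4]
Bounding box: (-24.6,3.5) to (15.7,19.4)

(-24.6,3.5) to (15.7,19.4)


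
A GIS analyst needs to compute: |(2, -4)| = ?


|u| = sqrt(2^2 + (-4)^2) = sqrt(20) = 4.4721

4.4721


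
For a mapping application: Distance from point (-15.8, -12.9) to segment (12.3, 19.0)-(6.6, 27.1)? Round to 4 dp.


Project P onto AB: t = 0 (clamped to [0,1])
Closest point on segment: (12.3, 19)
Distance: 42.5114

42.5114


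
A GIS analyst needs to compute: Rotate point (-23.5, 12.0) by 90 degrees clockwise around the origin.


90° CW: (x,y) -> (y, -x)
(-23.5,12) -> (12, 23.5)

(12, 23.5)


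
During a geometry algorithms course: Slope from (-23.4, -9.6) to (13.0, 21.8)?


slope = (y2-y1)/(x2-x1) = (21.8-(-9.6))/(13-(-23.4)) = 31.4/36.4 = 0.8626

0.8626


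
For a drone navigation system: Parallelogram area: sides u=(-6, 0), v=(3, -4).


|u x v| = |(-6)*(-4) - 0*3|
= |24 - 0| = 24

24


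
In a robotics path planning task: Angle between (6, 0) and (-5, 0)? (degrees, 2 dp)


u.v = -30, |u| = sqrt(36) = 6, |v| = sqrt(25) = 5
cos(theta) = u.v/(|u||v|) = -30/sqrt(900) = -1
theta = acos(-1) = 180 degrees

180 degrees


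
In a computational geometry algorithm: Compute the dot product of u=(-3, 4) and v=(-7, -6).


u . v = u_x*v_x + u_y*v_y = (-3)*(-7) + 4*(-6)
= 21 + (-24) = -3

-3


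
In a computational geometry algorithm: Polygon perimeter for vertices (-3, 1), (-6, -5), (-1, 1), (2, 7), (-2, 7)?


Sides: (-3, 1)->(-6, -5): sqrt(45) = 6.708204, (-6, -5)->(-1, 1): sqrt(61) = 7.81025, (-1, 1)->(2, 7): sqrt(45) = 6.708204, (2, 7)->(-2, 7): sqrt(16) = 4, (-2, 7)->(-3, 1): sqrt(37) = 6.082763
Sum = 31.309421
Perimeter = 31.3094

31.3094


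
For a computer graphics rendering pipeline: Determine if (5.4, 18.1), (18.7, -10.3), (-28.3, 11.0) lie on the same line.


Cross product: (18.7-5.4)*(11-18.1) - ((-10.3)-18.1)*((-28.3)-5.4)
= -1051.51

No, not collinear


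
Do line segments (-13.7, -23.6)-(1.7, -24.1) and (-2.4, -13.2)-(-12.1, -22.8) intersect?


Cross products: d1=-7.6, d2=145.09, d3=165.81, d4=13.12
d1*d2 < 0 and d3*d4 < 0? no

No, they don't intersect


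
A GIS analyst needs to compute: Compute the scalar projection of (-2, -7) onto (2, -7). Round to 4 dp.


u.v = 45, |v| = sqrt(53) = 7.2801
Scalar projection = u.v / |v| = 45 / sqrt(53) = 6.1812

6.1812


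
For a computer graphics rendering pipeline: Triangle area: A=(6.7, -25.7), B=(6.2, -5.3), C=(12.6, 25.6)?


Area = |x_A(y_B-y_C) + x_B(y_C-y_A) + x_C(y_A-y_B)|/2
= |(-207.03) + 318.06 + (-257.04)|/2
= 146.01/2 = 73.005

73.005


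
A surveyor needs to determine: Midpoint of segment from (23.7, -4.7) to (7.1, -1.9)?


M = ((23.7+7.1)/2, ((-4.7)+(-1.9))/2)
= (15.4, -3.3)

(15.4, -3.3)


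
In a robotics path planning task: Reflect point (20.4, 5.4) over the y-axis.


Reflection over y-axis: (x,y) -> (-x,y)
(20.4, 5.4) -> (-20.4, 5.4)

(-20.4, 5.4)


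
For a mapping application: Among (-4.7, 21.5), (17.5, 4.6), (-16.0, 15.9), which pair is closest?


d(P0,P1) = 27.9007, d(P0,P2) = 12.6115, d(P1,P2) = 35.3545
Closest: P0 and P2

Closest pair: (-4.7, 21.5) and (-16.0, 15.9), distance = 12.6115


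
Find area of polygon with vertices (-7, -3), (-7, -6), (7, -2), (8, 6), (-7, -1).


Shoelace sum: ((-7)*(-6) - (-7)*(-3)) + ((-7)*(-2) - 7*(-6)) + (7*6 - 8*(-2)) + (8*(-1) - (-7)*6) + ((-7)*(-3) - (-7)*(-1))
= 183
Area = |183|/2 = 91.5

91.5


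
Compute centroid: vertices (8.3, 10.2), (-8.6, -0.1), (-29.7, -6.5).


Centroid = ((x_A+x_B+x_C)/3, (y_A+y_B+y_C)/3)
= ((8.3+(-8.6)+(-29.7))/3, (10.2+(-0.1)+(-6.5))/3)
= (-10, 1.2)

(-10, 1.2)


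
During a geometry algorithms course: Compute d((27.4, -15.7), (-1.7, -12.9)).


dx=-29.1, dy=2.8
d^2 = (-29.1)^2 + 2.8^2 = 854.65
d = sqrt(854.65) = 29.2344

29.2344


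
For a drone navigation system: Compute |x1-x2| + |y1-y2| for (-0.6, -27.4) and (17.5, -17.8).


|(-0.6)-17.5| + |(-27.4)-(-17.8)| = 18.1 + 9.6 = 27.7

27.7


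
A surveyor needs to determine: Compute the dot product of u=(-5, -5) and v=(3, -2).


u . v = u_x*v_x + u_y*v_y = (-5)*3 + (-5)*(-2)
= (-15) + 10 = -5

-5


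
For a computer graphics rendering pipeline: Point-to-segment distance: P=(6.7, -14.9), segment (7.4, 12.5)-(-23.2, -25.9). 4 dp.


Project P onto AB: t = 0.4453 (clamped to [0,1])
Closest point on segment: (-6.2261, -4.5995)
Distance: 16.5283

16.5283


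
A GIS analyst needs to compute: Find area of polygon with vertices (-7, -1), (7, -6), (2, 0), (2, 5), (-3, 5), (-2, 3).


Shoelace sum: ((-7)*(-6) - 7*(-1)) + (7*0 - 2*(-6)) + (2*5 - 2*0) + (2*5 - (-3)*5) + ((-3)*3 - (-2)*5) + ((-2)*(-1) - (-7)*3)
= 120
Area = |120|/2 = 60

60


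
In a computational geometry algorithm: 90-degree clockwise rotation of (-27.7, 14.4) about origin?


90° CW: (x,y) -> (y, -x)
(-27.7,14.4) -> (14.4, 27.7)

(14.4, 27.7)


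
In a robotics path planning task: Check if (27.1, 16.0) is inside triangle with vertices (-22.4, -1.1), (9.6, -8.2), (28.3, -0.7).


Cross products: AB x AP = 898.65, BC x BP = 321.29, CA x CP = -847.17
All same sign? no

No, outside


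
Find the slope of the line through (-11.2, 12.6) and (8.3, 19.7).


slope = (y2-y1)/(x2-x1) = (19.7-12.6)/(8.3-(-11.2)) = 7.1/19.5 = 0.3641

0.3641


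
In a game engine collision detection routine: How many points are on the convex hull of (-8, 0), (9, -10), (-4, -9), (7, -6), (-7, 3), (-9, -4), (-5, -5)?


Convex hull vertices (CCW): (-9, -4), (-4, -9), (9, -10), (7, -6), (-7, 3), (-8, 0)
Count = 6

6


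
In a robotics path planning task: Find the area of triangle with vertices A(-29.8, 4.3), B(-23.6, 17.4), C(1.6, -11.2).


Area = |x_A(y_B-y_C) + x_B(y_C-y_A) + x_C(y_A-y_B)|/2
= |(-852.28) + 365.8 + (-20.96)|/2
= 507.44/2 = 253.72

253.72


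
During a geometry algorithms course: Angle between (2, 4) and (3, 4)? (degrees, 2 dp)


u.v = 22, |u| = sqrt(20) = 4.4721, |v| = sqrt(25) = 5
cos(theta) = u.v/(|u||v|) = 22/sqrt(500) = 0.98387
theta = acos(0.98387) = 10.3 degrees

10.3 degrees


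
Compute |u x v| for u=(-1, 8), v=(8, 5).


|u x v| = |(-1)*5 - 8*8|
= |(-5) - 64| = 69

69


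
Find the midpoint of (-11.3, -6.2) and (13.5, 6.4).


M = (((-11.3)+13.5)/2, ((-6.2)+6.4)/2)
= (1.1, 0.1)

(1.1, 0.1)


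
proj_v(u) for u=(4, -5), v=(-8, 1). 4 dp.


u.v = -37, |v| = sqrt(65) = 8.0623
Scalar projection = u.v / |v| = -37 / sqrt(65) = -4.5893

-4.5893


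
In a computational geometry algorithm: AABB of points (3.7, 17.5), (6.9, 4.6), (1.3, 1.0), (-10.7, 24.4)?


x range: [-10.7, 6.9]
y range: [1, 24.4]
Bounding box: (-10.7,1) to (6.9,24.4)

(-10.7,1) to (6.9,24.4)


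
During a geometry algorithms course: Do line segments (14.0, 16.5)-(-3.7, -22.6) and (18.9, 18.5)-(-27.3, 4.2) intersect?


Cross products: d1=22.33, d2=1575.64, d3=156.19, d4=-1397.12
d1*d2 < 0 and d3*d4 < 0? no

No, they don't intersect


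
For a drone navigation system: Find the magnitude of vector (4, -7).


|u| = sqrt(4^2 + (-7)^2) = sqrt(65) = 8.0623

8.0623


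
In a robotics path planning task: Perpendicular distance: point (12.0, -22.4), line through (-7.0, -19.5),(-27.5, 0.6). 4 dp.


|cross product| = 322.45
|line direction| = sqrt(824.26) = 28.7099
Distance = 322.45/sqrt(824.26) = 11.2313

11.2313


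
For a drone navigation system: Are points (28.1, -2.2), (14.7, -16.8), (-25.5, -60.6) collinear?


Cross product: (14.7-28.1)*((-60.6)-(-2.2)) - ((-16.8)-(-2.2))*((-25.5)-28.1)
= 0

Yes, collinear


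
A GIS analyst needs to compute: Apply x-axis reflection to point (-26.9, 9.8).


Reflection over x-axis: (x,y) -> (x,-y)
(-26.9, 9.8) -> (-26.9, -9.8)

(-26.9, -9.8)


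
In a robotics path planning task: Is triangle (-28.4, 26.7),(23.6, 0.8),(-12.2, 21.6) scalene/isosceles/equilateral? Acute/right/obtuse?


Side lengths squared: AB^2=3374.81, BC^2=1714.28, CA^2=288.45
Sorted: [288.45, 1714.28, 3374.81]
By sides: Scalene, By angles: Obtuse

Scalene, Obtuse


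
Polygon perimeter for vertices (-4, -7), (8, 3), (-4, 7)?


Sides: (-4, -7)->(8, 3): sqrt(244) = 15.620499, (8, 3)->(-4, 7): sqrt(160) = 12.649111, (-4, 7)->(-4, -7): sqrt(196) = 14
Sum = 42.26961
Perimeter = 42.2696

42.2696


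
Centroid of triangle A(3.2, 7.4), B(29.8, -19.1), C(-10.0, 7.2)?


Centroid = ((x_A+x_B+x_C)/3, (y_A+y_B+y_C)/3)
= ((3.2+29.8+(-10))/3, (7.4+(-19.1)+7.2)/3)
= (7.6667, -1.5)

(7.6667, -1.5)


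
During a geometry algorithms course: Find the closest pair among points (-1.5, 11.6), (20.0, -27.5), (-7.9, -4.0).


d(P0,P1) = 44.6213, d(P0,P2) = 16.8618, d(P1,P2) = 36.4782
Closest: P0 and P2

Closest pair: (-1.5, 11.6) and (-7.9, -4.0), distance = 16.8618


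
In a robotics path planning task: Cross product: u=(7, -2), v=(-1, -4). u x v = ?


u x v = u_x*v_y - u_y*v_x = 7*(-4) - (-2)*(-1)
= (-28) - 2 = -30

-30


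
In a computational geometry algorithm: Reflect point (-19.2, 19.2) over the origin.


Reflection over origin: (x,y) -> (-x,-y)
(-19.2, 19.2) -> (19.2, -19.2)

(19.2, -19.2)


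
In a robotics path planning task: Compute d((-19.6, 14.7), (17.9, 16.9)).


dx=37.5, dy=2.2
d^2 = 37.5^2 + 2.2^2 = 1411.09
d = sqrt(1411.09) = 37.5645

37.5645


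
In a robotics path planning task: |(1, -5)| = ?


|u| = sqrt(1^2 + (-5)^2) = sqrt(26) = 5.099

5.099


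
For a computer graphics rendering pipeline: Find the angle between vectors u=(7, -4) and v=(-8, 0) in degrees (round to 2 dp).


u.v = -56, |u| = sqrt(65) = 8.0623, |v| = sqrt(64) = 8
cos(theta) = u.v/(|u||v|) = -56/sqrt(4160) = -0.868243
theta = acos(-0.868243) = 150.26 degrees

150.26 degrees


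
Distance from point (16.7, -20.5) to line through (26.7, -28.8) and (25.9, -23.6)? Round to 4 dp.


|cross product| = 45.36
|line direction| = sqrt(27.68) = 5.2612
Distance = 45.36/sqrt(27.68) = 8.6216

8.6216


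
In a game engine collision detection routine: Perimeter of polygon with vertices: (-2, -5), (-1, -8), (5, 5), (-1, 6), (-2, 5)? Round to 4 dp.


Sides: (-2, -5)->(-1, -8): sqrt(10) = 3.162278, (-1, -8)->(5, 5): sqrt(205) = 14.317821, (5, 5)->(-1, 6): sqrt(37) = 6.082763, (-1, 6)->(-2, 5): sqrt(2) = 1.414214, (-2, 5)->(-2, -5): sqrt(100) = 10
Sum = 34.977076
Perimeter = 34.9771

34.9771


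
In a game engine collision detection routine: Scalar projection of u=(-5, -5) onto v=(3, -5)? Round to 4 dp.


u.v = 10, |v| = sqrt(34) = 5.831
Scalar projection = u.v / |v| = 10 / sqrt(34) = 1.715

1.715


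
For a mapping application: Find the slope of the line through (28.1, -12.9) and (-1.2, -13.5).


slope = (y2-y1)/(x2-x1) = ((-13.5)-(-12.9))/((-1.2)-28.1) = (-0.6)/(-29.3) = 0.0205

0.0205


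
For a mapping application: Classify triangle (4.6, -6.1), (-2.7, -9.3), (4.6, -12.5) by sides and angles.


Side lengths squared: AB^2=63.53, BC^2=63.53, CA^2=40.96
Sorted: [40.96, 63.53, 63.53]
By sides: Isosceles, By angles: Acute

Isosceles, Acute


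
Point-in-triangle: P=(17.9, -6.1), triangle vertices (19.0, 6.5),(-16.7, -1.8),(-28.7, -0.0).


Cross products: AB x AP = 440.69, BC x BP = -10.68, CA x CP = -593.87
All same sign? no

No, outside


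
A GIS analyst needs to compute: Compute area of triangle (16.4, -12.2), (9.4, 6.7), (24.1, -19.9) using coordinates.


Area = |x_A(y_B-y_C) + x_B(y_C-y_A) + x_C(y_A-y_B)|/2
= |436.24 + (-72.38) + (-455.49)|/2
= 91.63/2 = 45.815

45.815


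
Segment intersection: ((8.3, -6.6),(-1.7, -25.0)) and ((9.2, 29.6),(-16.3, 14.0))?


Cross products: d1=909.06, d2=1222.26, d3=-345.44, d4=-658.64
d1*d2 < 0 and d3*d4 < 0? no

No, they don't intersect


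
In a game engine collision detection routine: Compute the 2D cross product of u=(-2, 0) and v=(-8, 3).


u x v = u_x*v_y - u_y*v_x = (-2)*3 - 0*(-8)
= (-6) - 0 = -6

-6


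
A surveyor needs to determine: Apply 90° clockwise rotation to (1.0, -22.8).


90° CW: (x,y) -> (y, -x)
(1,-22.8) -> (-22.8, -1)

(-22.8, -1)


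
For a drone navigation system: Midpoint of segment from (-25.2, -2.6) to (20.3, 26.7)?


M = (((-25.2)+20.3)/2, ((-2.6)+26.7)/2)
= (-2.45, 12.05)

(-2.45, 12.05)


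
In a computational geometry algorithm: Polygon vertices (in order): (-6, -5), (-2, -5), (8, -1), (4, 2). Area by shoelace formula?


Shoelace sum: ((-6)*(-5) - (-2)*(-5)) + ((-2)*(-1) - 8*(-5)) + (8*2 - 4*(-1)) + (4*(-5) - (-6)*2)
= 74
Area = |74|/2 = 37

37


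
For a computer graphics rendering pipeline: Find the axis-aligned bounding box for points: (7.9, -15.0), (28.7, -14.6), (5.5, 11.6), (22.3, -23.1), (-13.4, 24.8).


x range: [-13.4, 28.7]
y range: [-23.1, 24.8]
Bounding box: (-13.4,-23.1) to (28.7,24.8)

(-13.4,-23.1) to (28.7,24.8)


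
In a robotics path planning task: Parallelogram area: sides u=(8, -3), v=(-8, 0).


|u x v| = |8*0 - (-3)*(-8)|
= |0 - 24| = 24

24


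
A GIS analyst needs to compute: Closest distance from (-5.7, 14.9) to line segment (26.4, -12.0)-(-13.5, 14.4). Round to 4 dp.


Project P onto AB: t = 0.8698 (clamped to [0,1])
Closest point on segment: (-8.3051, 10.9628)
Distance: 4.721

4.721


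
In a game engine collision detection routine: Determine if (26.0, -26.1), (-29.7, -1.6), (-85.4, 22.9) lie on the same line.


Cross product: ((-29.7)-26)*(22.9-(-26.1)) - ((-1.6)-(-26.1))*((-85.4)-26)
= 0

Yes, collinear


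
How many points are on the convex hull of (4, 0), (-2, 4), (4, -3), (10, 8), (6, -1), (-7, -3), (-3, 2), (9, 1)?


Convex hull vertices (CCW): (-7, -3), (4, -3), (9, 1), (10, 8), (-2, 4)
Count = 5

5


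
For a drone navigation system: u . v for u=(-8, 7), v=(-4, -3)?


u . v = u_x*v_x + u_y*v_y = (-8)*(-4) + 7*(-3)
= 32 + (-21) = 11

11


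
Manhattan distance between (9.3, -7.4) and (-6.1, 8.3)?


|9.3-(-6.1)| + |(-7.4)-8.3| = 15.4 + 15.7 = 31.1

31.1


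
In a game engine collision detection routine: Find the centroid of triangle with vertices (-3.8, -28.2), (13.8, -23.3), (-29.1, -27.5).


Centroid = ((x_A+x_B+x_C)/3, (y_A+y_B+y_C)/3)
= (((-3.8)+13.8+(-29.1))/3, ((-28.2)+(-23.3)+(-27.5))/3)
= (-6.3667, -26.3333)

(-6.3667, -26.3333)


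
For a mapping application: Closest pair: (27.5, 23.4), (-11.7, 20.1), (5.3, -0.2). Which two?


d(P0,P1) = 39.3387, d(P0,P2) = 32.4006, d(P1,P2) = 26.4781
Closest: P1 and P2

Closest pair: (-11.7, 20.1) and (5.3, -0.2), distance = 26.4781


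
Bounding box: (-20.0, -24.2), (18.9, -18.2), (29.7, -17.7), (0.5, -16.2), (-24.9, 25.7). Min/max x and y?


x range: [-24.9, 29.7]
y range: [-24.2, 25.7]
Bounding box: (-24.9,-24.2) to (29.7,25.7)

(-24.9,-24.2) to (29.7,25.7)


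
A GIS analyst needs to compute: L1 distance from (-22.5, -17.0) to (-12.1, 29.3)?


|(-22.5)-(-12.1)| + |(-17)-29.3| = 10.4 + 46.3 = 56.7

56.7


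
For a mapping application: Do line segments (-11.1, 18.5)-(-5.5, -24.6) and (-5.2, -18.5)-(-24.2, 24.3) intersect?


Cross products: d1=-450.48, d2=128.74, d3=47.09, d4=-532.13
d1*d2 < 0 and d3*d4 < 0? yes

Yes, they intersect


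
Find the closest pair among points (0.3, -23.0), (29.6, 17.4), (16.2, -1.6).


d(P0,P1) = 49.9064, d(P0,P2) = 26.6603, d(P1,P2) = 23.2499
Closest: P1 and P2

Closest pair: (29.6, 17.4) and (16.2, -1.6), distance = 23.2499


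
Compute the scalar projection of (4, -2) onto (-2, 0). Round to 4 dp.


u.v = -8, |v| = sqrt(4) = 2
Scalar projection = u.v / |v| = -8 / sqrt(4) = -4

-4


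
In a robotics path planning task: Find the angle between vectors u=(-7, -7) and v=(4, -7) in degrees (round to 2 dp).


u.v = 21, |u| = sqrt(98) = 9.8995, |v| = sqrt(65) = 8.0623
cos(theta) = u.v/(|u||v|) = 21/sqrt(6370) = 0.263117
theta = acos(0.263117) = 74.74 degrees

74.74 degrees


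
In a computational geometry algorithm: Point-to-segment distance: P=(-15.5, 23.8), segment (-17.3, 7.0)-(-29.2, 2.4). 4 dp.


Project P onto AB: t = 0 (clamped to [0,1])
Closest point on segment: (-17.3, 7)
Distance: 16.8962

16.8962


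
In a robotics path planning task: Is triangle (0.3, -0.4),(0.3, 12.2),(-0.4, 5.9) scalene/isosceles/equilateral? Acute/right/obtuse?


Side lengths squared: AB^2=158.76, BC^2=40.18, CA^2=40.18
Sorted: [40.18, 40.18, 158.76]
By sides: Isosceles, By angles: Obtuse

Isosceles, Obtuse


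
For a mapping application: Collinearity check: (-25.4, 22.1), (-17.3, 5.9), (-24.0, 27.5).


Cross product: ((-17.3)-(-25.4))*(27.5-22.1) - (5.9-22.1)*((-24)-(-25.4))
= 66.42

No, not collinear


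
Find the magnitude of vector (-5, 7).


|u| = sqrt((-5)^2 + 7^2) = sqrt(74) = 8.6023

8.6023


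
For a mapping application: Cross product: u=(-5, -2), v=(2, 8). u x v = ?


u x v = u_x*v_y - u_y*v_x = (-5)*8 - (-2)*2
= (-40) - (-4) = -36

-36


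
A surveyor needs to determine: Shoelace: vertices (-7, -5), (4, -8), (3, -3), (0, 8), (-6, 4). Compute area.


Shoelace sum: ((-7)*(-8) - 4*(-5)) + (4*(-3) - 3*(-8)) + (3*8 - 0*(-3)) + (0*4 - (-6)*8) + ((-6)*(-5) - (-7)*4)
= 218
Area = |218|/2 = 109

109


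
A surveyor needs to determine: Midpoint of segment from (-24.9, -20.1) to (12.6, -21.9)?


M = (((-24.9)+12.6)/2, ((-20.1)+(-21.9))/2)
= (-6.15, -21)

(-6.15, -21)


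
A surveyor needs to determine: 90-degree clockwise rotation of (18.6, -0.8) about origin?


90° CW: (x,y) -> (y, -x)
(18.6,-0.8) -> (-0.8, -18.6)

(-0.8, -18.6)


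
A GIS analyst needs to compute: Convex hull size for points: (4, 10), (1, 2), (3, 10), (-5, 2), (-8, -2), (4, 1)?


Convex hull vertices (CCW): (-8, -2), (4, 1), (4, 10), (3, 10), (-5, 2)
Count = 5

5


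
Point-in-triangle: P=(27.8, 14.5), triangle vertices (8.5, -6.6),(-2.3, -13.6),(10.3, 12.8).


Cross products: AB x AP = -92.78, BC x BP = -440.58, CA x CP = 336.44
All same sign? no

No, outside


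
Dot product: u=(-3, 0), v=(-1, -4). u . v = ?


u . v = u_x*v_x + u_y*v_y = (-3)*(-1) + 0*(-4)
= 3 + 0 = 3

3


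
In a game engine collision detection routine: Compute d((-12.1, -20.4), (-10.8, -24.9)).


dx=1.3, dy=-4.5
d^2 = 1.3^2 + (-4.5)^2 = 21.94
d = sqrt(21.94) = 4.684

4.684


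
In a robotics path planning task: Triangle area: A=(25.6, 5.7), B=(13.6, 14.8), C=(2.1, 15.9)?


Area = |x_A(y_B-y_C) + x_B(y_C-y_A) + x_C(y_A-y_B)|/2
= |(-28.16) + 138.72 + (-19.11)|/2
= 91.45/2 = 45.725

45.725


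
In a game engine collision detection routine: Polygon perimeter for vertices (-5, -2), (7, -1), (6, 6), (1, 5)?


Sides: (-5, -2)->(7, -1): sqrt(145) = 12.041595, (7, -1)->(6, 6): sqrt(50) = 7.071068, (6, 6)->(1, 5): sqrt(26) = 5.09902, (1, 5)->(-5, -2): sqrt(85) = 9.219544
Sum = 33.431227
Perimeter = 33.4312

33.4312


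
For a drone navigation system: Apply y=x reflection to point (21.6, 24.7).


Reflection over y=x: (x,y) -> (y,x)
(21.6, 24.7) -> (24.7, 21.6)

(24.7, 21.6)


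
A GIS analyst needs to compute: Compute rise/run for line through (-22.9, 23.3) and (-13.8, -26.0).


slope = (y2-y1)/(x2-x1) = ((-26)-23.3)/((-13.8)-(-22.9)) = (-49.3)/9.1 = -5.4176

-5.4176


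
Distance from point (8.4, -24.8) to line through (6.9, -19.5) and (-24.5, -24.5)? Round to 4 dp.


|cross product| = 173.92
|line direction| = sqrt(1010.96) = 31.7956
Distance = 173.92/sqrt(1010.96) = 5.4699

5.4699


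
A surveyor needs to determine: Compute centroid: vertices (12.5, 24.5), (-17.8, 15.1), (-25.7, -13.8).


Centroid = ((x_A+x_B+x_C)/3, (y_A+y_B+y_C)/3)
= ((12.5+(-17.8)+(-25.7))/3, (24.5+15.1+(-13.8))/3)
= (-10.3333, 8.6)

(-10.3333, 8.6)


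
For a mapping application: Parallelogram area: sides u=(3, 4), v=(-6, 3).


|u x v| = |3*3 - 4*(-6)|
= |9 - (-24)| = 33

33


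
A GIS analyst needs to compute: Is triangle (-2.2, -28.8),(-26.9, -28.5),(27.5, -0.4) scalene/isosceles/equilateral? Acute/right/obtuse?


Side lengths squared: AB^2=610.18, BC^2=3748.97, CA^2=1688.65
Sorted: [610.18, 1688.65, 3748.97]
By sides: Scalene, By angles: Obtuse

Scalene, Obtuse


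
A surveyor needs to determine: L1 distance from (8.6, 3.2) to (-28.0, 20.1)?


|8.6-(-28)| + |3.2-20.1| = 36.6 + 16.9 = 53.5

53.5
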